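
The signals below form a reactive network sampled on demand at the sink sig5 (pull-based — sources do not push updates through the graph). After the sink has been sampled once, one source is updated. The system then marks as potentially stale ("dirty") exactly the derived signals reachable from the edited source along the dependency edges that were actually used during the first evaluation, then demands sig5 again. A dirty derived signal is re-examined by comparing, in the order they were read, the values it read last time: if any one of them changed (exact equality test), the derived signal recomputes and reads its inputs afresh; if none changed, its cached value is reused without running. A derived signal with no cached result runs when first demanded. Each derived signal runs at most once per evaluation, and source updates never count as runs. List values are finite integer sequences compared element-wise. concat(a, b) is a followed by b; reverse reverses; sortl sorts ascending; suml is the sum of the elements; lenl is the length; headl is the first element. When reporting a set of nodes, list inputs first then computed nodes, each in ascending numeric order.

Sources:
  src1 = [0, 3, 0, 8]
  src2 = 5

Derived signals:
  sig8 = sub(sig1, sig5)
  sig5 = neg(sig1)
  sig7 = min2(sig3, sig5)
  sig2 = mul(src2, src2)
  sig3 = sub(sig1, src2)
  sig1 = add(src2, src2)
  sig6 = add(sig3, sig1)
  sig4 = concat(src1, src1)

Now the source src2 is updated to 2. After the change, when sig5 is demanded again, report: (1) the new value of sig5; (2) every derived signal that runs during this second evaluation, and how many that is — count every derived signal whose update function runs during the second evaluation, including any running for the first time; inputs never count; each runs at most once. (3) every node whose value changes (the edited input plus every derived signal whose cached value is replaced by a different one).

Initial pass — values computed on the first demand:
  sig1 = add(5, 5) = 10
  sig5 = neg(10) = -10

Second demand — change propagation:
  sig1: re-runs because src2 5->2; src2 5->2; new result 4.
  sig5: re-runs because sig1 10->4; new result -4.

sig5 now evaluates to -4.
Run set: sig1, sig5 (2 run).
Changed values: src2, sig1, sig5.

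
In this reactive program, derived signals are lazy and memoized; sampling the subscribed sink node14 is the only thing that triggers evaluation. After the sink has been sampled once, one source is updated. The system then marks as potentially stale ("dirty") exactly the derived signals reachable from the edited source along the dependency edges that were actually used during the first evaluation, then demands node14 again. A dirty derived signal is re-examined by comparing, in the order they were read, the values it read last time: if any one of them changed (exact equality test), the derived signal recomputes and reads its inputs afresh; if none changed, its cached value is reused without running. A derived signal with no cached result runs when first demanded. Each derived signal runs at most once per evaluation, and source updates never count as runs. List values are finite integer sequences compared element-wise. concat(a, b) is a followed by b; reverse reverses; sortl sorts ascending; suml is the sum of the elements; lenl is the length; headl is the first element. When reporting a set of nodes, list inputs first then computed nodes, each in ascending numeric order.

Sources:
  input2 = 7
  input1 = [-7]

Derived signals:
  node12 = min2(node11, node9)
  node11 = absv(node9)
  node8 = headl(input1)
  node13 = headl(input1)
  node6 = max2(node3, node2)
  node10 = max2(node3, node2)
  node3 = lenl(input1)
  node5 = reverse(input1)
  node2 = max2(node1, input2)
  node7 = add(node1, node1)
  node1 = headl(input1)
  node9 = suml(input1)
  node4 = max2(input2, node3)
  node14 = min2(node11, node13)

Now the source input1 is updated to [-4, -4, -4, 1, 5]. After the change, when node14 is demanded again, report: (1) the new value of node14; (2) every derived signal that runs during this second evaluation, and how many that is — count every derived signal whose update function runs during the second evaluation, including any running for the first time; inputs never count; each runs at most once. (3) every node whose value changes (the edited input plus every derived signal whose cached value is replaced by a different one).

Demanding node14 again yields -4.
4 derived signals run: node9, node11, node13, node14.
The nodes whose values change: input1, node9, node11, node13, node14.

First demand of the output computes:
  node9 = suml([-7]) = -7
  node11 = absv(-7) = 7
  node13 = headl([-7]) = -7
  node14 = min2(7, -7) = -7

After the edit, cleaning proceeds:
  node9: a read changed (input1 [-7]->[-4, -4, -4, 1, 5]) — executes, giving -6.
  node11: a read changed (node9 -7->-6) — executes, giving 6.
  node13: a read changed (input1 [-7]->[-4, -4, -4, 1, 5]) — executes, giving -4.
  node14: a read changed (node11 7->6; node13 -7->-4) — executes, giving -4.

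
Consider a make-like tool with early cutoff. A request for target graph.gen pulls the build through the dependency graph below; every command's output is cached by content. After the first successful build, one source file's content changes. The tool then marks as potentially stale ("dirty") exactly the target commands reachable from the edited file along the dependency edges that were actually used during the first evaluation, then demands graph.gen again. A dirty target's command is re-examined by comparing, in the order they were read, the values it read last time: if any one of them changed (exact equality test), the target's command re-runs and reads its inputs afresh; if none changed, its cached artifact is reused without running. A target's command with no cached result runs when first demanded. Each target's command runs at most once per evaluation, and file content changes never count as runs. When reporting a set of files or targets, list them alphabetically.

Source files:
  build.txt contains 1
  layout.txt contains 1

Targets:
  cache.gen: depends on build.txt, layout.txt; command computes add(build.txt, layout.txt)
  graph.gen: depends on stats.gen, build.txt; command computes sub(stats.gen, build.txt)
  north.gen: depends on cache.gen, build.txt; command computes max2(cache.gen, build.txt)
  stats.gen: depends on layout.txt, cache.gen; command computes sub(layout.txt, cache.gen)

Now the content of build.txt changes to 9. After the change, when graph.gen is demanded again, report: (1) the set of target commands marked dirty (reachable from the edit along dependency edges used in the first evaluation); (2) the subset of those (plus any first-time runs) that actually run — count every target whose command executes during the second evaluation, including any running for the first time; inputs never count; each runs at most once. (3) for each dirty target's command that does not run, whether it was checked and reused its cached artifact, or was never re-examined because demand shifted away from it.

The edit dirties: cache.gen, graph.gen, stats.gen.
3 target commands run: cache.gen, graph.gen, stats.gen.
No dirty target's command escaped a run.

First demand of the output computes:
  cache.gen = add(1, 1) = 2
  stats.gen = sub(1, 2) = -1
  graph.gen = sub(-1, 1) = -2

After the edit, cleaning proceeds:
  cache.gen: a read changed (build.txt 1->9) — executes, giving 10.
  stats.gen: a read changed (cache.gen 2->10) — executes, giving -9.
  graph.gen: a read changed (stats.gen -1->-9; build.txt 1->9) — executes, giving -18.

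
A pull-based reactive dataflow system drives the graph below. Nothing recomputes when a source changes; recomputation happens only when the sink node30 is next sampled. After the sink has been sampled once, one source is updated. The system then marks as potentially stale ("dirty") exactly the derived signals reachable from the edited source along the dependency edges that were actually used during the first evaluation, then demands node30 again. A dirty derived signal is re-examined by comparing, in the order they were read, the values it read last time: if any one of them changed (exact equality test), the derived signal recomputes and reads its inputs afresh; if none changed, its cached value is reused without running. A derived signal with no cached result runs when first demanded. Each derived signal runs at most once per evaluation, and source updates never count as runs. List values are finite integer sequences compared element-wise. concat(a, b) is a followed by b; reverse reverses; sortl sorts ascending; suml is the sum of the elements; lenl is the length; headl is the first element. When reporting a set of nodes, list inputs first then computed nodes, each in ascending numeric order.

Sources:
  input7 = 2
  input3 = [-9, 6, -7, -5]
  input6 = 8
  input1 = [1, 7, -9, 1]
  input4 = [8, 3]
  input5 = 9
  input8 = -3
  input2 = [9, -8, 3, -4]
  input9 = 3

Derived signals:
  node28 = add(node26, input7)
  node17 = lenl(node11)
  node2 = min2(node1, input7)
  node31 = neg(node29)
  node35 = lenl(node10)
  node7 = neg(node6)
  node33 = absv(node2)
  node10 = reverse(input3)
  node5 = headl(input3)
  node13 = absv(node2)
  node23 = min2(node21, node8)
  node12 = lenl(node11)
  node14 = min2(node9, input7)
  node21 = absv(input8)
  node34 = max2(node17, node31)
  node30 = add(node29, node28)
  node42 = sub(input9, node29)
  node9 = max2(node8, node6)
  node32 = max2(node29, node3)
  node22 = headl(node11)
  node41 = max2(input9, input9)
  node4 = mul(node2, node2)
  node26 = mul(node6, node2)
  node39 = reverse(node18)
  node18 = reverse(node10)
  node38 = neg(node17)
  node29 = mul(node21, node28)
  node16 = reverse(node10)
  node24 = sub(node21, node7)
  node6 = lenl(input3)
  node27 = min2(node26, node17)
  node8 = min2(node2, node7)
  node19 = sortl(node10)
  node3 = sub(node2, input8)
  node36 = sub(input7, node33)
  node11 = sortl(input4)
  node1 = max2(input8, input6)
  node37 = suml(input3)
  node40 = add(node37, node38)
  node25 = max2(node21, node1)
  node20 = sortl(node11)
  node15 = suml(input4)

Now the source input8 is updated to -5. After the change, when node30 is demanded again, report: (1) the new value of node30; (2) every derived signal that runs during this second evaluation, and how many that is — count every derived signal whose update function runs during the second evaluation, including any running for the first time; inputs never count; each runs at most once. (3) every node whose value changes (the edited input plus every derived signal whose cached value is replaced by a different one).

New value of node30: 60.
Derived signals that run: node1, node21, node29, node30 — 4 in total.
Values that change: input8, node21, node29, node30.
Key observation: the cutoff stops propagation at node2 — its inputs' values are unchanged, so it reuses its cache.

First evaluation (everything demanded from the output):
  node1 = max2(-3, 8) = 8
  node2 = min2(8, 2) = 2
  node6 = lenl([-9, 6, -7, -5]) = 4
  node21 = absv(-3) = 3
  node26 = mul(4, 2) = 8
  node28 = add(8, 2) = 10
  node29 = mul(3, 10) = 30
  node30 = add(30, 10) = 40

Propagation after the edit:
  node1: runs — input8 -3->-5; result 8 (same value as before).
  node2: checked — values it read are unchanged (node1 unchanged, input7 unchanged); reused cached 2 without running.
  node21: runs — input8 -3->-5; result 5.
  node26: checked — values it read are unchanged (node6 unchanged, node2 unchanged); reused cached 8 without running.
  node28: checked — values it read are unchanged (node26 unchanged, input7 unchanged); reused cached 10 without running.
  node29: runs — node21 3->5; result 50.
  node30: runs — node29 30->50; result 60.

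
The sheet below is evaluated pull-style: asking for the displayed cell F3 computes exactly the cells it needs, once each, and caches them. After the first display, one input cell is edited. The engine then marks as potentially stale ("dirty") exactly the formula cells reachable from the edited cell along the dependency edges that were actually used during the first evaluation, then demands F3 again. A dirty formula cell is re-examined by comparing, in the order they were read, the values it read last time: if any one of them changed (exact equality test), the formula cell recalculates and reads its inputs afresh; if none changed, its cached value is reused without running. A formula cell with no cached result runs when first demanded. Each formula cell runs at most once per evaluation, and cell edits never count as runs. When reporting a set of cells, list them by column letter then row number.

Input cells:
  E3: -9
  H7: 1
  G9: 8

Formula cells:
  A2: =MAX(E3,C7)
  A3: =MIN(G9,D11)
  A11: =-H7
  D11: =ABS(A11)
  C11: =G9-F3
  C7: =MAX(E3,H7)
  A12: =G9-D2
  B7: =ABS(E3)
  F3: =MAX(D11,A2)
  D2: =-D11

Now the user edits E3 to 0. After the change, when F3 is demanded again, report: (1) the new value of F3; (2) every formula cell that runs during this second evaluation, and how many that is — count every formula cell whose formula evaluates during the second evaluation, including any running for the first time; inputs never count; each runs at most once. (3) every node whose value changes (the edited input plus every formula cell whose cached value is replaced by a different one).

First demand of the output computes:
  A11 = -(1) = -1
  C7 = MAX(-9, 1) = 1
  A2 = MAX(-9, 1) = 1
  D11 = ABS(-1) = 1
  F3 = MAX(1, 1) = 1

After the edit, cleaning proceeds:
  C7: a read changed (E3 -9->0) — executes, giving 1 — identical to its old value.
  A2: a read changed (E3 -9->0) — executes, giving 1 — identical to its old value.
  F3: dirty, but its reads are unchanged (D11 unchanged, A2 unchanged); cached 1 stands.

Note where the cutoff bites: F3 is checked, finds nothing changed, and keeps its cache.

Demanding F3 again yields 1.
2 formula cells run: A2, C7.
The nodes whose values change: E3.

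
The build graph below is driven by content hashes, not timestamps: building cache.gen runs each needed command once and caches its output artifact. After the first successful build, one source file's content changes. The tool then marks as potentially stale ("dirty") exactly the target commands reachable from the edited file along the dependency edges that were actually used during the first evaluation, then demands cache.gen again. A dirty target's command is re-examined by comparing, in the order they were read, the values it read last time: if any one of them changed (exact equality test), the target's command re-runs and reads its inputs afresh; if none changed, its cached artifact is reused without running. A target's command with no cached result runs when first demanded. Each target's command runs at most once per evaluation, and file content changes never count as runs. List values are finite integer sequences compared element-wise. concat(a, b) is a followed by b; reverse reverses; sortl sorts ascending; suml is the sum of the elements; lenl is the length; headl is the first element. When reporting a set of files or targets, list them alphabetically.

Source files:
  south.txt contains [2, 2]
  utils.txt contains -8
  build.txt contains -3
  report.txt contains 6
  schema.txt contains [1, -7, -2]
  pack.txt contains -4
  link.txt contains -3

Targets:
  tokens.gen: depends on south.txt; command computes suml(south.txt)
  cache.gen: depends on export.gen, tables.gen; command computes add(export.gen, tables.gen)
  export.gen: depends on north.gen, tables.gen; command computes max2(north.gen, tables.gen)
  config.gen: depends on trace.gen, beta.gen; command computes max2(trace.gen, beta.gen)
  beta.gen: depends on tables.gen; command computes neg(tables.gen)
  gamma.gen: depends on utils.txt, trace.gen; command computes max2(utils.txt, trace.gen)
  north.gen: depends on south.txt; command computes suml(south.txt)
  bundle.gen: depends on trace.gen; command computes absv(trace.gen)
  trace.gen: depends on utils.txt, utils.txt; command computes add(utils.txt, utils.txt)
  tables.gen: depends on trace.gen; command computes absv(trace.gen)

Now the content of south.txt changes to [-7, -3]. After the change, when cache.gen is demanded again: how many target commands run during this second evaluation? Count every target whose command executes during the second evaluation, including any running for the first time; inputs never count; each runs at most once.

Run set: export.gen, north.gen (2 run).
The important point: export.gen recomputes to an identical value, and the output ends up unchanged.

Initial pass — values computed on the first demand:
  north.gen = suml([2, 2]) = 4
  trace.gen = add(-8, -8) = -16
  tables.gen = absv(-16) = 16
  export.gen = max2(4, 16) = 16
  cache.gen = add(16, 16) = 32

Second demand — change propagation:
  north.gen: re-runs because south.txt [2, 2]->[-7, -3]; new result -10.
  export.gen: re-runs because north.gen 4->-10; new result 16 (unchanged).
  cache.gen: re-examined; everything it read last time is the same (export.gen unchanged, tables.gen unchanged) — cache 32 kept, no run.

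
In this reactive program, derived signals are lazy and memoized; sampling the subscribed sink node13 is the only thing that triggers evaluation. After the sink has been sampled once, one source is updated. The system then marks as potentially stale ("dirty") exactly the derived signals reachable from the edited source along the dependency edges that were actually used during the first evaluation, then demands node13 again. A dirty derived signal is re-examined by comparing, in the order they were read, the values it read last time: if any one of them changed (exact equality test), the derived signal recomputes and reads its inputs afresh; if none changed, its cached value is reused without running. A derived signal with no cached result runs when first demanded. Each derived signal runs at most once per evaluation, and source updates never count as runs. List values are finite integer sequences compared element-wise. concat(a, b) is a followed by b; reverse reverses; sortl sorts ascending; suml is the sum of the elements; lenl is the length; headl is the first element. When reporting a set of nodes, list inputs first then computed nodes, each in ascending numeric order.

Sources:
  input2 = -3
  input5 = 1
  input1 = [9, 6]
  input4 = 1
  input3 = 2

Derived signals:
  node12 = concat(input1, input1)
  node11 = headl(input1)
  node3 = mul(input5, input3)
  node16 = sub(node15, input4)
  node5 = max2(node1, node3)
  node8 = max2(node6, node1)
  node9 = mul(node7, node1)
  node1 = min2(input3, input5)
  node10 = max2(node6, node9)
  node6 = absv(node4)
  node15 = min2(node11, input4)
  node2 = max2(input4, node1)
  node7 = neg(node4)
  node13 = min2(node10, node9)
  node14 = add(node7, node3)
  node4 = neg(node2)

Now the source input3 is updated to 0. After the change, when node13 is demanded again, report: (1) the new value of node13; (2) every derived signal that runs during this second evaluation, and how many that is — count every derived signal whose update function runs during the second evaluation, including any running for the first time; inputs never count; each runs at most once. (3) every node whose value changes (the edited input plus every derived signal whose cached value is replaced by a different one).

Demanding node13 again yields 0.
5 derived signals run: node1, node2, node9, node10, node13.
The nodes whose values change: input3, node1, node9, node13.
Note where the cutoff bites: node4 is checked, finds nothing changed, and keeps its cache.

First demand of the output computes:
  node1 = min2(2, 1) = 1
  node2 = max2(1, 1) = 1
  node4 = neg(1) = -1
  node6 = absv(-1) = 1
  node7 = neg(-1) = 1
  node9 = mul(1, 1) = 1
  node10 = max2(1, 1) = 1
  node13 = min2(1, 1) = 1

After the edit, cleaning proceeds:
  node1: a read changed (input3 2->0) — executes, giving 0.
  node2: a read changed (node1 1->0) — executes, giving 1 — identical to its old value.
  node4: dirty, but its reads are unchanged (node2 unchanged); cached -1 stands.
  node6: dirty, but its reads are unchanged (node4 unchanged); cached 1 stands.
  node7: dirty, but its reads are unchanged (node4 unchanged); cached 1 stands.
  node9: a read changed (node1 1->0) — executes, giving 0.
  node10: a read changed (node9 1->0) — executes, giving 1 — identical to its old value.
  node13: a read changed (node9 1->0) — executes, giving 0.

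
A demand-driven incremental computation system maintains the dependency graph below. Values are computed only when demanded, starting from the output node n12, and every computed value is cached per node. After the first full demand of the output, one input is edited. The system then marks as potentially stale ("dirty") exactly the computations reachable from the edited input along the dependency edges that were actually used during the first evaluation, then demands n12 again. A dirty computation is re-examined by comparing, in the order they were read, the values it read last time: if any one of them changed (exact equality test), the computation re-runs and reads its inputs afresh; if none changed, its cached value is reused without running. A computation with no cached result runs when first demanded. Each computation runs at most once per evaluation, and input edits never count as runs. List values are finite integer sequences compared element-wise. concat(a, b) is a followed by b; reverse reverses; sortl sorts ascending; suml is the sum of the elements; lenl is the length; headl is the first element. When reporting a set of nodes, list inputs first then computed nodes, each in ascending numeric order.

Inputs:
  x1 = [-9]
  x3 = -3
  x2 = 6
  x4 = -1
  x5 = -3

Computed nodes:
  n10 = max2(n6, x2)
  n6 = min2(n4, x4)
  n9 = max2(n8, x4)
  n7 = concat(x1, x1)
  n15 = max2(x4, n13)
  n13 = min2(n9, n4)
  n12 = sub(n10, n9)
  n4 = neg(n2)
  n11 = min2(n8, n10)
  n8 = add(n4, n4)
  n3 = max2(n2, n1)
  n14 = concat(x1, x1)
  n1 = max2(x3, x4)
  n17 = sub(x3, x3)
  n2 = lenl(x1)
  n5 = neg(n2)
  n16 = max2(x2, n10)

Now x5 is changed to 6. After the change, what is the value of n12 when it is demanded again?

New value of n12: 7.
Key observation: x5 is never demanded by the output, so the edit triggers no recomputation at all.

First evaluation (everything demanded from the output):
  n2 = lenl([-9]) = 1
  n4 = neg(1) = -1
  n6 = min2(-1, -1) = -1
  n8 = add(-1, -1) = -2
  n9 = max2(-2, -1) = -1
  n10 = max2(-1, 6) = 6
  n12 = sub(6, -1) = 7

Propagation after the edit:
  x5 feeds no computation that the output demands — nothing is marked dirty and nothing runs.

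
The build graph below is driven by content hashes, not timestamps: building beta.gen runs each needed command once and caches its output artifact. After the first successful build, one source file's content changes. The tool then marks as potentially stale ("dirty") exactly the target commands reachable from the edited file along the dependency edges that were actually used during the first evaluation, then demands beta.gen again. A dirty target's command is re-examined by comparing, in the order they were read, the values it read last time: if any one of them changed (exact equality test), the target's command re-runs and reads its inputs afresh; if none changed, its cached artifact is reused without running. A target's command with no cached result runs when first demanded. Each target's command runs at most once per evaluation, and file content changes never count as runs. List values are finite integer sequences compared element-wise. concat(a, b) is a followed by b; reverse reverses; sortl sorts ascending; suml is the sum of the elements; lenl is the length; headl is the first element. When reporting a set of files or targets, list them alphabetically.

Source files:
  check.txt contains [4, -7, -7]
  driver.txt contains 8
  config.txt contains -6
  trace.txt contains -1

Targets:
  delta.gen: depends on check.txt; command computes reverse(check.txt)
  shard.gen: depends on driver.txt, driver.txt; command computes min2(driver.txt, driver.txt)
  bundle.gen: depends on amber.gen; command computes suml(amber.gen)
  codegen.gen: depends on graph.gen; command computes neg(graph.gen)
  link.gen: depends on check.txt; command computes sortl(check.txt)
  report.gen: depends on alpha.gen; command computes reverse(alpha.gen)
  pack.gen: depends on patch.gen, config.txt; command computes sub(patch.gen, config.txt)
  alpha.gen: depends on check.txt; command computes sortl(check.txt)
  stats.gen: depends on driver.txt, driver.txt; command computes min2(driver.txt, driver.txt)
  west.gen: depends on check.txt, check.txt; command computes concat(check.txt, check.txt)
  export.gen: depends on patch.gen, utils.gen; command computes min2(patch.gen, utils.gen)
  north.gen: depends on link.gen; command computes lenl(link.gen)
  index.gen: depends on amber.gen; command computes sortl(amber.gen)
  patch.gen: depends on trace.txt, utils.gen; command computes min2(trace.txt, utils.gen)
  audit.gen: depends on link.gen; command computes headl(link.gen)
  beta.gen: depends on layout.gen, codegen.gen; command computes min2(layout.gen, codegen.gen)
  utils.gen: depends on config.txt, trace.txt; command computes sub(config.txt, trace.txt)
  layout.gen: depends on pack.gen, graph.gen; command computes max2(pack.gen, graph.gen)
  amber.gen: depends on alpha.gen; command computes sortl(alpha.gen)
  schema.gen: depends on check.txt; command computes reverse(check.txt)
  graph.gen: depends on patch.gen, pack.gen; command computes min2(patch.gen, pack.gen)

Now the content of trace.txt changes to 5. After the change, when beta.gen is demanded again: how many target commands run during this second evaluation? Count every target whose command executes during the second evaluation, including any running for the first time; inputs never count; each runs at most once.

Run set: beta.gen, codegen.gen, graph.gen, layout.gen, pack.gen, patch.gen, utils.gen (7 run).

Initial pass — values computed on the first demand:
  utils.gen = sub(-6, -1) = -5
  patch.gen = min2(-1, -5) = -5
  pack.gen = sub(-5, -6) = 1
  graph.gen = min2(-5, 1) = -5
  codegen.gen = neg(-5) = 5
  layout.gen = max2(1, -5) = 1
  beta.gen = min2(1, 5) = 1

Second demand — change propagation:
  utils.gen: re-runs because trace.txt -1->5; new result -11.
  patch.gen: re-runs because trace.txt -1->5; utils.gen -5->-11; new result -11.
  pack.gen: re-runs because patch.gen -5->-11; new result -5.
  graph.gen: re-runs because patch.gen -5->-11; pack.gen 1->-5; new result -11.
  codegen.gen: re-runs because graph.gen -5->-11; new result 11.
  layout.gen: re-runs because pack.gen 1->-5; graph.gen -5->-11; new result -5.
  beta.gen: re-runs because layout.gen 1->-5; codegen.gen 5->11; new result -5.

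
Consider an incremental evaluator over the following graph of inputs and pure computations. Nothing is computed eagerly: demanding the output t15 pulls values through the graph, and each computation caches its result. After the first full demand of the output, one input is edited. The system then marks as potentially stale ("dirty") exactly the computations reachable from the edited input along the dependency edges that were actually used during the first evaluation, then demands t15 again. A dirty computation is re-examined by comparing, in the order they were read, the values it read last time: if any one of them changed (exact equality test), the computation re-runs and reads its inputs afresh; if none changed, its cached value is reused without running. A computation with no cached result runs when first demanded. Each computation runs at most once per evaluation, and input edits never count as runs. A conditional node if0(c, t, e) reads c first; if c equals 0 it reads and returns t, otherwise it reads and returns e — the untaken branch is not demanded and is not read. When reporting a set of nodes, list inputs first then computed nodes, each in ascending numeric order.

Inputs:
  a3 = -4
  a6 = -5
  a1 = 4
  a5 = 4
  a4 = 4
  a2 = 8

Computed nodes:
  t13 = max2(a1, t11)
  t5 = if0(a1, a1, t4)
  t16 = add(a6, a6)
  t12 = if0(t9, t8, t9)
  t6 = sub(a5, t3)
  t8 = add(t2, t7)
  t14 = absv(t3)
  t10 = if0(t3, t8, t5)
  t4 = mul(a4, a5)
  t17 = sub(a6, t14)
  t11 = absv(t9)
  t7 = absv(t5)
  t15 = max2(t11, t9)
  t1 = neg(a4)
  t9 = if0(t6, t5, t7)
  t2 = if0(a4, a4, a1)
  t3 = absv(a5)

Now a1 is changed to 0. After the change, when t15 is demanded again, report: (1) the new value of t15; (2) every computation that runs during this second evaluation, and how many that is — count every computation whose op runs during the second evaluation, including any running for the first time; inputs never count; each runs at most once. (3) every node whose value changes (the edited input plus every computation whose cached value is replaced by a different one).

Initial pass — values computed on the first demand:
  t3 = absv(4) = 4
  t4 = mul(4, 4) = 16
  t5 = if0(a1=4 -> else branch t4) = 16
  t6 = sub(4, 4) = 0
  t9 = if0(t6=0 -> then branch t5) = 16
  t11 = absv(16) = 16
  t15 = max2(16, 16) = 16

Second demand — change propagation:
  t5: re-runs because a1 4->0; new result 0.
  t9: re-runs because t5 16->0; new result 0.
  t11: re-runs because t9 16->0; new result 0.
  t15: re-runs because t11 16->0; t9 16->0; new result 0.

t15 now evaluates to 0.
Run set: t5, t9, t11, t15 (4 run).
Changed values: a1, t5, t9, t11, t15.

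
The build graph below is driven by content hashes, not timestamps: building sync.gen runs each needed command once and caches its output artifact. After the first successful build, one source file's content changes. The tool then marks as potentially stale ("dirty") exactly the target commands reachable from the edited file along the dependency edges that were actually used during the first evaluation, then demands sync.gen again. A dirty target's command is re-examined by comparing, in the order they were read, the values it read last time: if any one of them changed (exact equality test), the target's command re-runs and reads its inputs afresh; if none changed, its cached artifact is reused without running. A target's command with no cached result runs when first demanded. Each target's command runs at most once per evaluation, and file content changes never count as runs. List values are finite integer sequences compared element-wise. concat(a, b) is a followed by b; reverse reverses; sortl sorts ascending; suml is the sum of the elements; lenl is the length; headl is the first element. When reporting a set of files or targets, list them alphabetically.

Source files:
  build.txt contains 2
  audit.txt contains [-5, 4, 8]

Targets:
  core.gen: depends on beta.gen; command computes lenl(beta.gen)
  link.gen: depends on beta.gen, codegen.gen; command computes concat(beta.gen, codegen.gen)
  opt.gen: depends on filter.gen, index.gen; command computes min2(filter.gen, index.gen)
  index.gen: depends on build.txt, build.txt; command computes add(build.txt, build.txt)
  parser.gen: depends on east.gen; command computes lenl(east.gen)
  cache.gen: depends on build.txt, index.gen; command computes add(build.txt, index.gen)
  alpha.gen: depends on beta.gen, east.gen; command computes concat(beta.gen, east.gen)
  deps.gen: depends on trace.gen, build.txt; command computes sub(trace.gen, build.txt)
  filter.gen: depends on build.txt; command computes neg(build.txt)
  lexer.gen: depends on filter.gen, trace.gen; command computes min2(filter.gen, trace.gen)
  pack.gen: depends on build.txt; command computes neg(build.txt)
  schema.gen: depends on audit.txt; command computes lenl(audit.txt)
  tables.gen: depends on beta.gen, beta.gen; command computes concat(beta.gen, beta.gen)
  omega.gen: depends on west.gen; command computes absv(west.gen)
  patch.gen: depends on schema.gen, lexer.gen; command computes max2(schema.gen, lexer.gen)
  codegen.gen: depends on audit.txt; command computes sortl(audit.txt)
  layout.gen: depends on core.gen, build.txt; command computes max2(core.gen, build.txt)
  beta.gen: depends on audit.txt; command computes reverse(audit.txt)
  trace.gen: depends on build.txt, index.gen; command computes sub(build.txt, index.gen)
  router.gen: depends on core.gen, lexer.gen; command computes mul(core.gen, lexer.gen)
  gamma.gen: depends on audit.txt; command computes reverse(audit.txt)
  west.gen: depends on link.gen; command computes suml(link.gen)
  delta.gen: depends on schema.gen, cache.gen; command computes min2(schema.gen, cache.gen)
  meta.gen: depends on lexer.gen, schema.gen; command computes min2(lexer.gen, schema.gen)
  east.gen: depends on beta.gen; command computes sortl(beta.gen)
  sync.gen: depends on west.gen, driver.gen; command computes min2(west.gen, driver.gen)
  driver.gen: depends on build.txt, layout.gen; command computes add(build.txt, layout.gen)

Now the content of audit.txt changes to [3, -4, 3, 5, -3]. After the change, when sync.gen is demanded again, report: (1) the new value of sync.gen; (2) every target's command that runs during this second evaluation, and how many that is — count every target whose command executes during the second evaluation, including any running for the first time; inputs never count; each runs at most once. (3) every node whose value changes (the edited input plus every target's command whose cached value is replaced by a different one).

Initial pass — values computed on the first demand:
  beta.gen = reverse([-5, 4, 8]) = [8, 4, -5]
  codegen.gen = sortl([-5, 4, 8]) = [-5, 4, 8]
  core.gen = lenl([8, 4, -5]) = 3
  layout.gen = max2(3, 2) = 3
  driver.gen = add(2, 3) = 5
  link.gen = concat([8, 4, -5], [-5, 4, 8]) = [8, 4, -5, -5, 4, 8]
  west.gen = suml([8, 4, -5, -5, 4, 8]) = 14
  sync.gen = min2(14, 5) = 5

Second demand — change propagation:
  beta.gen: re-runs because audit.txt [-5, 4, 8]->[3, -4, 3, 5, -3]; new result [-3, 5, 3, -4, 3].
  codegen.gen: re-runs because audit.txt [-5, 4, 8]->[3, -4, 3, 5, -3]; new result [-4, -3, 3, 3, 5].
  core.gen: re-runs because beta.gen [8, 4, -5]->[-3, 5, 3, -4, 3]; new result 5.
  layout.gen: re-runs because core.gen 3->5; new result 5.
  driver.gen: re-runs because layout.gen 3->5; new result 7.
  link.gen: re-runs because beta.gen [8, 4, -5]->[-3, 5, 3, -4, 3]; codegen.gen [-5, 4, 8]->[-4, -3, 3, 3, 5]; new result [-3, 5, 3, -4, 3, -4, -3, 3, 3, 5].
  west.gen: re-runs because link.gen [8, 4, -5, -5, 4, 8]->[-3, 5, 3, -4, 3, -4, -3, 3, 3, 5]; new result 8.
  sync.gen: re-runs because west.gen 14->8; driver.gen 5->7; new result 7.

sync.gen now evaluates to 7.
Run set: beta.gen, codegen.gen, core.gen, driver.gen, layout.gen, link.gen, sync.gen, west.gen (8 run).
Changed values: audit.txt, beta.gen, codegen.gen, core.gen, driver.gen, layout.gen, link.gen, sync.gen, west.gen.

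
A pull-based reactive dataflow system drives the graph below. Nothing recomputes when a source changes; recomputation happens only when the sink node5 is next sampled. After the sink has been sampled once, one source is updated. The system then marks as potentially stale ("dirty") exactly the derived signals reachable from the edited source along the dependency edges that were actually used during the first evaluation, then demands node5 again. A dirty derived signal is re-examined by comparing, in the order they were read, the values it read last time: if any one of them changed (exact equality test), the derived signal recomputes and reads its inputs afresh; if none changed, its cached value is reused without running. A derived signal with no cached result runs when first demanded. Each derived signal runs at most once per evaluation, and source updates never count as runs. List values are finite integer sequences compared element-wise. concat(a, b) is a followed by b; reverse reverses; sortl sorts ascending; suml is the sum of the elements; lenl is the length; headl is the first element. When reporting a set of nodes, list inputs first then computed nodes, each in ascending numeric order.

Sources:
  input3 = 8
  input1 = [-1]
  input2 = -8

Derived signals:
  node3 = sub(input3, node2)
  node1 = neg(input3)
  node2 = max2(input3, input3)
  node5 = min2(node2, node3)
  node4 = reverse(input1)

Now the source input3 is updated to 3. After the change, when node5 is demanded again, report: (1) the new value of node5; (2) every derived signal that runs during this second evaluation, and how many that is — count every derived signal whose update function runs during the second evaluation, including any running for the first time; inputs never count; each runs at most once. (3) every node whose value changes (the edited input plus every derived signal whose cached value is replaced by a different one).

First evaluation (everything demanded from the output):
  node2 = max2(8, 8) = 8
  node3 = sub(8, 8) = 0
  node5 = min2(8, 0) = 0

Propagation after the edit:
  node2: runs — input3 8->3; input3 8->3; result 3.
  node3: runs — input3 8->3; node2 8->3; result 0 (same value as before).
  node5: runs — node2 8->3; result 0 (same value as before).

New value of node5: 0.
Derived signals that run: node2, node3, node5 — 3 in total.
Values that change: input3, node2.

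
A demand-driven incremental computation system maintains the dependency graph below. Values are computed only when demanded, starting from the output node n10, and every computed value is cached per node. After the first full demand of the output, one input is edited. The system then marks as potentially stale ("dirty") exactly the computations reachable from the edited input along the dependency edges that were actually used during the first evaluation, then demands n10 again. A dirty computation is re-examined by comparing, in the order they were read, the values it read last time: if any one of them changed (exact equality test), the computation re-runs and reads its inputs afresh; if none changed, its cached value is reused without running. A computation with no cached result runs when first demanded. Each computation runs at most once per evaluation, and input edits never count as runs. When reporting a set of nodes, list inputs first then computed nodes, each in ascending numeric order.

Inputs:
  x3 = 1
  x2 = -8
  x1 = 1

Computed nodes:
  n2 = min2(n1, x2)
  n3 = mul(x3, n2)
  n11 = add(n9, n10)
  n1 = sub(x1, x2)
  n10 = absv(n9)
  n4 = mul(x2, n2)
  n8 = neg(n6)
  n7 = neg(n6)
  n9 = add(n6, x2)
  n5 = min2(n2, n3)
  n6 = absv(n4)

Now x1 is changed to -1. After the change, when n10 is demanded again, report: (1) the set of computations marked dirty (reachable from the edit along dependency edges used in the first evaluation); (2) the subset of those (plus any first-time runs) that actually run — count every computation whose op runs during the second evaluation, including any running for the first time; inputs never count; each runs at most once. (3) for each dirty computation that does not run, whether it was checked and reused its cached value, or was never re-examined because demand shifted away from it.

First evaluation (everything demanded from the output):
  n1 = sub(1, -8) = 9
  n2 = min2(9, -8) = -8
  n4 = mul(-8, -8) = 64
  n6 = absv(64) = 64
  n9 = add(64, -8) = 56
  n10 = absv(56) = 56

Propagation after the edit:
  n1: runs — x1 1->-1; result 7.
  n2: runs — n1 9->7; result -8 (same value as before).
  n4: checked — values it read are unchanged (x2 unchanged, n2 unchanged); reused cached 64 without running.
  n6: checked — values it read are unchanged (n4 unchanged); reused cached 64 without running.
  n9: checked — values it read are unchanged (n6 unchanged, x2 unchanged); reused cached 56 without running.
  n10: checked — values it read are unchanged (n9 unchanged); reused cached 56 without running.

Key observation: the change is absorbed at n2 — it re-runs but produces the same value, and the output's value is unchanged.

Marked dirty: n1, n2, n4, n6, n9, n10.
Computations that run: n1, n2 — 2 in total.
Checked but reused from cache: n4, n6, n9, n10.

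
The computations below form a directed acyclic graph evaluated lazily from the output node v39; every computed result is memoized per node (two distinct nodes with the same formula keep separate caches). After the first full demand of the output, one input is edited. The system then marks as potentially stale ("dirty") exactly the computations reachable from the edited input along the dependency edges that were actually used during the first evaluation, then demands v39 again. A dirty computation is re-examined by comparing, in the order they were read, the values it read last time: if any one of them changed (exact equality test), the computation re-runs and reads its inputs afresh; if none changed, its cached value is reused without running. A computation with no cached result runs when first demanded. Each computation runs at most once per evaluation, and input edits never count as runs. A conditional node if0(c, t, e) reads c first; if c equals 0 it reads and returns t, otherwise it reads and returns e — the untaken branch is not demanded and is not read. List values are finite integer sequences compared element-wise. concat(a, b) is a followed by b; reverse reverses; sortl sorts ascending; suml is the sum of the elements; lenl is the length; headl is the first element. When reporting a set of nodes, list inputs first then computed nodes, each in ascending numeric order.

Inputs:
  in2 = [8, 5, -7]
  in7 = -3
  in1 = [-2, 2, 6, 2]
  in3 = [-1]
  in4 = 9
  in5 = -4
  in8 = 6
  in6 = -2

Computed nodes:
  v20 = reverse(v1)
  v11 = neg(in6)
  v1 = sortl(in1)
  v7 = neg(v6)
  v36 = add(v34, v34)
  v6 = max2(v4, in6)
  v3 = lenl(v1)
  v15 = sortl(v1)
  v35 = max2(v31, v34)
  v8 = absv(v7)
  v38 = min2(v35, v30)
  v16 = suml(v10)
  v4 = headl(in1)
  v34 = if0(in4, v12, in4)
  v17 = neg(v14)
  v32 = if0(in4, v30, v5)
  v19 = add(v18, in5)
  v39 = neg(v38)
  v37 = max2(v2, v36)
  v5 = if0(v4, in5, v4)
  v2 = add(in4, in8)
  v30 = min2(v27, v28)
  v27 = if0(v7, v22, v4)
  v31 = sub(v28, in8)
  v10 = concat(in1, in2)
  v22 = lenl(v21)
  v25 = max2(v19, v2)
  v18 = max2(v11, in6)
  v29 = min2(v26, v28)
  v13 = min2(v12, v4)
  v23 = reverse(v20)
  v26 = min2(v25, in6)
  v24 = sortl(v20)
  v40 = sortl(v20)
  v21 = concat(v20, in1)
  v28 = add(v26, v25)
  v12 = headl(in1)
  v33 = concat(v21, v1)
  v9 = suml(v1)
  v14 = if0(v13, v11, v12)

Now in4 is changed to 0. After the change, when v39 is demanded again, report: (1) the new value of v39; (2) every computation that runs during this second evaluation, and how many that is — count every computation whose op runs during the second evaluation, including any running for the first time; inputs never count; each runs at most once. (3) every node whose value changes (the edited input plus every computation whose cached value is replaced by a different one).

Demanding v39 again yields 2.
10 computations run: v2, v12, v25, v26, v28, v30, v31, v34, v35, v38.
The nodes whose values change: in4, v2, v25, v28, v31, v34, v35.
Note the branch switch — v12 had no cache and runs now for the first time.

First demand of the output computes:
  v2 = add(9, 6) = 15
  v4 = headl([-2, 2, 6, 2]) = -2
  v6 = max2(-2, -2) = -2
  v7 = neg(-2) = 2
  v11 = neg(-2) = 2
  v18 = max2(2, -2) = 2
  v19 = add(2, -4) = -2
  v25 = max2(-2, 15) = 15
  v26 = min2(15, -2) = -2
  v27 = if0(v7=2 -> else branch v4) = -2
  v28 = add(-2, 15) = 13
  v30 = min2(-2, 13) = -2
  v31 = sub(13, 6) = 7
  v34 = if0(in4=9 -> else branch in4) = 9
  v35 = max2(7, 9) = 9
  v38 = min2(9, -2) = -2
  v39 = neg(-2) = 2

After the edit, cleaning proceeds:
  v2: a read changed (in4 9->0) — executes, giving 6.
  v12: had never run; runs now, result -2.
  v25: a read changed (v2 15->6) — executes, giving 6.
  v26: a read changed (v25 15->6) — executes, giving -2 — identical to its old value.
  v28: a read changed (v25 15->6) — executes, giving 4.
  v30: a read changed (v28 13->4) — executes, giving -2 — identical to its old value.
  v31: a read changed (v28 13->4) — executes, giving -2.
  v34: a read changed (in4 9->0; in4 9->0) — executes, giving -2.
  v35: a read changed (v31 7->-2; v34 9->-2) — executes, giving -2.
  v38: a read changed (v35 9->-2) — executes, giving -2 — identical to its old value.
  v39: dirty, but its reads are unchanged (v38 unchanged); cached 2 stands.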